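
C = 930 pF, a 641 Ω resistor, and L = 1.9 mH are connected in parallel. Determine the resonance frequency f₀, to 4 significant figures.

119.7 kHz

ω₀ = 1/√(LC) = 1/√(0.0019 × 9.3e-10) = 752300 rad/s
f₀ = ω₀/(2π) = 119.7 kHz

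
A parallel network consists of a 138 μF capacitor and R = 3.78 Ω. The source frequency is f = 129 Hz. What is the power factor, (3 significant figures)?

0.921

ω = 2πf = 810.5 rad/s
X_C = 1/(ωC) = 8.94 Ω
Parallel: admittances add. Y = 1/R + jωC
Y = (0.265 + j0.112) S
|Y| = 0.287 S → |Z| = 1/|Y| = 3.48 Ω, ∠Z = −∠Y = -22.9°
cos φ = cos(-22.9°) = 0.921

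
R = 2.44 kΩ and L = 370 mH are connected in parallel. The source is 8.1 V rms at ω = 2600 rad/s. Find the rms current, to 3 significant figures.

X_L = ωL = 962 Ω
Parallel: admittances add. Y = 1/R + 1/(jωL)
Y = (0.000410 − j0.00104) S
|Y| = 0.00112 S → |Z| = 1/|Y| = 895 Ω, ∠Z = −∠Y = 68.5°
I = V/|Z| = 8.1/895 = 9.05 mA

9.05 mA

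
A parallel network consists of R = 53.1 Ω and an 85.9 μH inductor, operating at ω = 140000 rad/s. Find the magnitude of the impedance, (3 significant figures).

11.7 Ω

X_L = ωL = 12.0 Ω
Parallel: admittances add. Y = 1/R + 1/(jωL)
Y = (0.0188 − j0.0832) S
|Y| = 0.0853 S → |Z| = 1/|Y| = 11.7 Ω, ∠Z = −∠Y = 77.2°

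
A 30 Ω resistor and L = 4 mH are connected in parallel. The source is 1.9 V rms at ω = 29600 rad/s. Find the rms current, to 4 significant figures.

X_L = ωL = 118.4 Ω
Parallel: admittances add. Y = 1/R + 1/(jωL)
Y = (0.03333 − j0.008446) S
|Y| = 0.03439 S → |Z| = 1/|Y| = 29.08 Ω, ∠Z = −∠Y = 14.22°
I = V/|Z| = 1.9/29.08 = 65.33 mA

65.33 mA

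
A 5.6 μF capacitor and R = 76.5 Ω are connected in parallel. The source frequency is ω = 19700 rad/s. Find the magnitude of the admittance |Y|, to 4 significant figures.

111.1 mS

X_C = 1/(ωC) = 9.065 Ω
Parallel: admittances add. Y = 1/R + jωC
Y = (0.01307 + j0.1103) S
|Y| = 0.1111 S → |Z| = 1/|Y| = 9.002 Ω, ∠Z = −∠Y = -83.24°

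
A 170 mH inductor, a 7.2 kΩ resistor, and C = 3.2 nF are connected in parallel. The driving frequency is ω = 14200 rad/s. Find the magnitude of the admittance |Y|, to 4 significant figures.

394.1 μS

X_L = ωL = 2414 Ω
X_C = 1/(ωC) = 22010 Ω
Parallel: admittances add. Y = 1/R + 1/(jωL) + jωC
Y = (0.0001389 − j0.0003688) S
|Y| = 0.0003941 S → |Z| = 1/|Y| = 2537 Ω, ∠Z = −∠Y = 69.36°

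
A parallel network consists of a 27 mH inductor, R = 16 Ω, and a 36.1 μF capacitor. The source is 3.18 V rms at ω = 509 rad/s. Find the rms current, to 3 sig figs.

263 mA

X_L = ωL = 13.7 Ω
X_C = 1/(ωC) = 54.4 Ω
Parallel: admittances add. Y = 1/R + 1/(jωL) + jωC
Y = (0.0625 − j0.0544) S
|Y| = 0.0829 S → |Z| = 1/|Y| = 12.1 Ω, ∠Z = −∠Y = 41.0°
I = V/|Z| = 3.18/12.1 = 263 mA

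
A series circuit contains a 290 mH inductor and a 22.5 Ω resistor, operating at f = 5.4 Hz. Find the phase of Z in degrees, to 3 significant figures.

23.6°

ω = 2πf = 33.93 rad/s
X_L = ωL = 9.84 Ω
Z = 22.5 + j9.84 Ω
|Z| = √(22.5² + 9.84²) = 24.6 Ω
∠Z = arctan(9.84/22.5) = 23.6°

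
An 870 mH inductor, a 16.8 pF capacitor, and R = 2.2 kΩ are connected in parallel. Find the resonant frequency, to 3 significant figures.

41.6 kHz

ω₀ = 1/√(LC) = 1/√(0.87 × 1.68e-11) = 261600 rad/s
f₀ = ω₀/(2π) = 41.6 kHz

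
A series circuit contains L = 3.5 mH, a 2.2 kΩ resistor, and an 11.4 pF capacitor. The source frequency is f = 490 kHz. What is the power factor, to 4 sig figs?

ω = 2πf = 3.079e+06 rad/s
X_L = ωL = 10780 Ω
X_C = 1/(ωC) = 28490 Ω
Net reactance X = X_L − X_C = -17720 Ω
Z = 2200 − j17720 Ω
|Z| = √(2200² + 17720²) = 17850 Ω
∠Z = arctan(-17720/2200) = -82.92°
cos φ = cos(-82.92°) = 0.1232

0.1232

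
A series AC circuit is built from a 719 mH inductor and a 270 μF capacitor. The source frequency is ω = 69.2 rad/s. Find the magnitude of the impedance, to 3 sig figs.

3.77 Ω

X_L = ωL = 49.8 Ω
X_C = 1/(ωC) = 53.5 Ω
Net reactance X = X_L − X_C = -3.77 Ω
Z = − j3.77 Ω
|Z| = √(0² + 3.77²) = 3.77 Ω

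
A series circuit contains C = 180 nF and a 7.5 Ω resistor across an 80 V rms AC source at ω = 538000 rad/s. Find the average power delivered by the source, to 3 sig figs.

295 W

X_C = 1/(ωC) = 10.3 Ω
Z = 7.50 − j10.3 Ω
|Z| = √(7.50² + 10.3²) = 12.8 Ω
∠Z = arctan(-10.3/7.50) = -54.0°
I = V/|Z| = 6.27 A
P = VI cos φ = 80 × 6.27 × cos(-54.0°) = 295 W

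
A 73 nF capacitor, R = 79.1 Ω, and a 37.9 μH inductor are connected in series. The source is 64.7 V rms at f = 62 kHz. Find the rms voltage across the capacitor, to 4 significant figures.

27.85 V

ω = 2πf = 389600 rad/s
X_L = ωL = 14.76 Ω
X_C = 1/(ωC) = 35.16 Ω
Net reactance X = X_L − X_C = -20.40 Ω
Z = 79.10 − j20.40 Ω
|Z| = √(79.10² + 20.40²) = 81.69 Ω
I = V/|Z| = 792.0 mA
V_C = I·|Z_C| = 0.7920 × 35.16 = 27.85 V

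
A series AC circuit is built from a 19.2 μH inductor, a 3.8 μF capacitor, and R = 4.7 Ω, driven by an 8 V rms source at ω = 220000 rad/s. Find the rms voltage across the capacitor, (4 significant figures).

X_L = ωL = 4.224 Ω
X_C = 1/(ωC) = 1.196 Ω
Net reactance X = X_L − X_C = 3.028 Ω
Z = 4.700 + j3.028 Ω
|Z| = √(4.700² + 3.028²) = 5.591 Ω
I = V/|Z| = 1.431 A
V_C = I·|Z_C| = 1.431 × 1.196 = 1.712 V

1.712 V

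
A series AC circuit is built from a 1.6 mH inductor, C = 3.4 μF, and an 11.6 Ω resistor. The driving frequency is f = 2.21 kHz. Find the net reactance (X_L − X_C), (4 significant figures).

ω = 2πf = 13890 rad/s
X_L = ωL = 22.22 Ω
X_C = 1/(ωC) = 21.18 Ω
X = 22.22 − 21.18 = 1.036 Ω

1.036 Ω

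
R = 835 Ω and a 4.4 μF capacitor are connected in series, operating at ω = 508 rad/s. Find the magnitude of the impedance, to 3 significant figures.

X_C = 1/(ωC) = 447 Ω
Z = 835 − j447 Ω
|Z| = √(835² + 447²) = 947 Ω

947 Ω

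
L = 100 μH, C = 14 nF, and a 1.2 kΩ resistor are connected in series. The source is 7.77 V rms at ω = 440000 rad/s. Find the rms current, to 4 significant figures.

6.444 mA

X_L = ωL = 44.00 Ω
X_C = 1/(ωC) = 162.3 Ω
Net reactance X = X_L − X_C = -118.3 Ω
Z = 1200 − j118.3 Ω
|Z| = √(1200² + 118.3²) = 1206 Ω
I = V/|Z| = 7.77/1206 = 6.444 mA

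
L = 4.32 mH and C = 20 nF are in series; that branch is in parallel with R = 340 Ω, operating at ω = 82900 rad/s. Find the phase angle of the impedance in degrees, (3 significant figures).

X_L = ωL = 358 Ω
X_C = 1/(ωC) = 603 Ω
Branch 1: Z₁ = R = 340 Ω
Branch 2 (series LC): Z₂ = j(X_L − X_C) = −j245 Ω
Parallel: Z = Z₁Z₂/(Z₁+Z₂), |Z| = 199 Ω, ∠Z = -54.2°

-54.2°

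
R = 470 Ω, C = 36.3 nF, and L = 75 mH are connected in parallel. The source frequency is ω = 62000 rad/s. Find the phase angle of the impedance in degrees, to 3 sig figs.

-43.7°

X_L = ωL = 4650 Ω
X_C = 1/(ωC) = 444 Ω
Parallel: admittances add. Y = 1/R + 1/(jωL) + jωC
Y = (0.00213 + j0.00204) S
|Y| = 0.00294 S → |Z| = 1/|Y| = 340 Ω, ∠Z = −∠Y = -43.7°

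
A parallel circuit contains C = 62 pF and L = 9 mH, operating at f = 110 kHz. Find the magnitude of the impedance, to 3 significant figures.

8480 Ω

ω = 2πf = 691200 rad/s
X_L = ωL = 6220 Ω
X_C = 1/(ωC) = 23300 Ω
Parallel: admittances add. Y = 1/(jωL) + jωC
Y = (0 − j0.000118) S
|Y| = 0.000118 S → |Z| = 1/|Y| = 8480 Ω, ∠Z = −∠Y = 90.0°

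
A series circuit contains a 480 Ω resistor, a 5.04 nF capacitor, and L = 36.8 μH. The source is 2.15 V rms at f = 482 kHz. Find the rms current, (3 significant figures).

4.46 mA

ω = 2πf = 3.028e+06 rad/s
X_L = ωL = 111 Ω
X_C = 1/(ωC) = 65.5 Ω
Net reactance X = X_L − X_C = 45.9 Ω
Z = 480 + j45.9 Ω
|Z| = √(480² + 45.9²) = 482 Ω
I = V/|Z| = 2.15/482 = 4.46 mA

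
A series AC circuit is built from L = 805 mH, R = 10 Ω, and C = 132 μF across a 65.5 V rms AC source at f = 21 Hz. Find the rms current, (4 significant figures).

ω = 2πf = 131.9 rad/s
X_L = ωL = 106.2 Ω
X_C = 1/(ωC) = 57.42 Ω
Net reactance X = X_L − X_C = 48.80 Ω
Z = 10.00 + j48.80 Ω
|Z| = √(10.00² + 48.80²) = 49.82 Ω
I = V/|Z| = 65.5/49.82 = 1.315 A

1.315 A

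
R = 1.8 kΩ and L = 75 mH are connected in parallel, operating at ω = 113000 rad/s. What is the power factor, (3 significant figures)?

0.978

X_L = ωL = 8480 Ω
Parallel: admittances add. Y = 1/R + 1/(jωL)
Y = (0.000556 − j0.000118) S
|Y| = 0.000568 S → |Z| = 1/|Y| = 1760 Ω, ∠Z = −∠Y = 12.0°
cos φ = cos(12.0°) = 0.978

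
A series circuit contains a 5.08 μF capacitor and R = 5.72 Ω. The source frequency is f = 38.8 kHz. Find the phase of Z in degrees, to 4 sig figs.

ω = 2πf = 243800 rad/s
X_C = 1/(ωC) = 0.8075 Ω
Z = 5.720 − j0.8075 Ω
|Z| = √(5.720² + 0.8075²) = 5.777 Ω
∠Z = arctan(-0.8075/5.720) = -8.035°

-8.035°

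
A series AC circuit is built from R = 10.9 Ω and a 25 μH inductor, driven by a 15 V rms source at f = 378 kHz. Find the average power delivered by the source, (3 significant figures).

ω = 2πf = 2.375e+06 rad/s
X_L = ωL = 59.4 Ω
Z = 10.9 + j59.4 Ω
|Z| = √(10.9² + 59.4²) = 60.4 Ω
∠Z = arctan(59.4/10.9) = 79.6°
I = V/|Z| = 248 mA
P = VI cos φ = 15 × 0.248 × cos(79.6°) = 673 mW

673 mW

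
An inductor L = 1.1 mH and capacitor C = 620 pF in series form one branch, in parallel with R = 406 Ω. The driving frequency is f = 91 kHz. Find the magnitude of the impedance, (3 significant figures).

399 Ω

ω = 2πf = 571800 rad/s
X_L = ωL = 629 Ω
X_C = 1/(ωC) = 2820 Ω
Branch 1: Z₁ = R = 406 Ω
Branch 2 (series LC): Z₂ = j(X_L − X_C) = −j2190 Ω
Parallel: Z = Z₁Z₂/(Z₁+Z₂), |Z| = 399 Ω, ∠Z = -10.5°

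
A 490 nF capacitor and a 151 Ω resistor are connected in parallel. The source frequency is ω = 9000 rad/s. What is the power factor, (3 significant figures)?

X_C = 1/(ωC) = 227 Ω
Parallel: admittances add. Y = 1/R + jωC
Y = (0.00662 + j0.00441) S
|Y| = 0.00796 S → |Z| = 1/|Y| = 126 Ω, ∠Z = −∠Y = -33.7°
cos φ = cos(-33.7°) = 0.832

0.832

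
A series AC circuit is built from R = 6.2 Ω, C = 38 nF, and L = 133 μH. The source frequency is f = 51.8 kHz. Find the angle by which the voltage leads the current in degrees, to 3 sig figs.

ω = 2πf = 325500 rad/s
X_L = ωL = 43.3 Ω
X_C = 1/(ωC) = 80.9 Ω
Net reactance X = X_L − X_C = -37.6 Ω
Z = 6.20 − j37.6 Ω
|Z| = √(6.20² + 37.6²) = 38.1 Ω
∠Z = arctan(-37.6/6.20) = -80.6°

-80.6°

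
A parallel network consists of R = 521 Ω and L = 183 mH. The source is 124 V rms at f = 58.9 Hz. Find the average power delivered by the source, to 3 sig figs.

ω = 2πf = 370.1 rad/s
X_L = ωL = 67.7 Ω
Parallel: admittances add. Y = 1/R + 1/(jωL)
Y = (0.00192 − j0.0148) S
|Y| = 0.0149 S → |Z| = 1/|Y| = 67.2 Ω, ∠Z = −∠Y = 82.6°
I = V/|Z| = 1.85 A
P = VI cos φ = 124 × 1.85 × cos(82.6°) = 29.5 W

29.5 W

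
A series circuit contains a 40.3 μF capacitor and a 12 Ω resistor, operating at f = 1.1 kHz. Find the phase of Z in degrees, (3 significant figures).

ω = 2πf = 6912 rad/s
X_C = 1/(ωC) = 3.59 Ω
Z = 12.0 − j3.59 Ω
|Z| = √(12.0² + 3.59²) = 12.5 Ω
∠Z = arctan(-3.59/12.0) = -16.7°

-16.7°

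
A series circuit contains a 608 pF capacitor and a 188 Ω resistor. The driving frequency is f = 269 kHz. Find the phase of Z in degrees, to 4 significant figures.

ω = 2πf = 1.69e+06 rad/s
X_C = 1/(ωC) = 973.1 Ω
Z = 188.0 − j973.1 Ω
|Z| = √(188.0² + 973.1²) = 991.1 Ω
∠Z = arctan(-973.1/188.0) = -79.07°

-79.07°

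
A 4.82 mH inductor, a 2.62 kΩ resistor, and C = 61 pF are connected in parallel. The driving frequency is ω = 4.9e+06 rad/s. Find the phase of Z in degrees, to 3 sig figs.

-33.9°

X_L = ωL = 23600 Ω
X_C = 1/(ωC) = 3350 Ω
Parallel: admittances add. Y = 1/R + 1/(jωL) + jωC
Y = (0.000382 + j0.000257) S
|Y| = 0.000460 S → |Z| = 1/|Y| = 2170 Ω, ∠Z = −∠Y = -33.9°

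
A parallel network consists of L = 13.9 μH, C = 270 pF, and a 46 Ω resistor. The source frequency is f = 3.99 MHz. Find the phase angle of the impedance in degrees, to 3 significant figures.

-10.2°

ω = 2πf = 2.507e+07 rad/s
X_L = ωL = 348 Ω
X_C = 1/(ωC) = 148 Ω
Parallel: admittances add. Y = 1/R + 1/(jωL) + jωC
Y = (0.0217 + j0.00390) S
|Y| = 0.0221 S → |Z| = 1/|Y| = 45.3 Ω, ∠Z = −∠Y = -10.2°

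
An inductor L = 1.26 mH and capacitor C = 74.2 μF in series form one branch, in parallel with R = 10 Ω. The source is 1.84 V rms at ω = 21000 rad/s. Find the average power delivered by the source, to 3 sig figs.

X_L = ωL = 26.5 Ω
X_C = 1/(ωC) = 0.642 Ω
Branch 1: Z₁ = R = 10.0 Ω
Branch 2 (series LC): Z₂ = j(X_L − X_C) = j25.8 Ω
Parallel: Z = Z₁Z₂/(Z₁+Z₂), |Z| = 9.32 Ω, ∠Z = 21.2°
I = V/|Z| = 197 mA
P = VI cos φ = 1.84 × 0.197 × cos(21.2°) = 339 mW

339 mW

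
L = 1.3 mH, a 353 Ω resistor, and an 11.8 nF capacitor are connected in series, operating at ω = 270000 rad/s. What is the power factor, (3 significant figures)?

0.995

X_L = ωL = 351 Ω
X_C = 1/(ωC) = 314 Ω
Net reactance X = X_L − X_C = 37.1 Ω
Z = 353 + j37.1 Ω
|Z| = √(353² + 37.1²) = 355 Ω
∠Z = arctan(37.1/353) = 6.00°
cos φ = cos(6.00°) = 0.995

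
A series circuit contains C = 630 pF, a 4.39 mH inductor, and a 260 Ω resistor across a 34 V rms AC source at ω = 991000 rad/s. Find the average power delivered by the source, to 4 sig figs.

39.43 mW

X_L = ωL = 4350 Ω
X_C = 1/(ωC) = 1602 Ω
Net reactance X = X_L − X_C = 2749 Ω
Z = 260.0 + j2749 Ω
|Z| = √(260.0² + 2749²) = 2761 Ω
∠Z = arctan(2749/260.0) = 84.60°
I = V/|Z| = 12.31 mA
P = VI cos φ = 34 × 0.01231 × cos(84.60°) = 39.43 mW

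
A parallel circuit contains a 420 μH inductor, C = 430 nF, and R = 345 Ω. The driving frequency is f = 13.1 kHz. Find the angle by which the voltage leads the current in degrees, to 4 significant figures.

ω = 2πf = 82310 rad/s
X_L = ωL = 34.57 Ω
X_C = 1/(ωC) = 28.25 Ω
Parallel: admittances add. Y = 1/R + 1/(jωL) + jωC
Y = (0.002899 + j0.006466) S
|Y| = 0.007086 S → |Z| = 1/|Y| = 141.1 Ω, ∠Z = −∠Y = -65.86°

-65.86°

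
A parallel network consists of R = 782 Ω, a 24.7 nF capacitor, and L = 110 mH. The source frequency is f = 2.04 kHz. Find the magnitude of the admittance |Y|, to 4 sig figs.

ω = 2πf = 12820 rad/s
X_L = ωL = 1410 Ω
X_C = 1/(ωC) = 3159 Ω
Parallel: admittances add. Y = 1/R + 1/(jωL) + jωC
Y = (0.001279 − j0.0003926) S
|Y| = 0.001338 S → |Z| = 1/|Y| = 747.6 Ω, ∠Z = −∠Y = 17.07°

1.338 mS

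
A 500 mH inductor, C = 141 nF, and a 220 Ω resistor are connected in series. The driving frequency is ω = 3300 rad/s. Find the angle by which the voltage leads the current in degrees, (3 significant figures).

-66.2°

X_L = ωL = 1650 Ω
X_C = 1/(ωC) = 2150 Ω
Net reactance X = X_L − X_C = -499 Ω
Z = 220 − j499 Ω
|Z| = √(220² + 499²) = 545 Ω
∠Z = arctan(-499/220) = -66.2°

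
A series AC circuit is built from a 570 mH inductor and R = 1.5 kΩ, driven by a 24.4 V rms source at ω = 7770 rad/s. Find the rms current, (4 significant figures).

5.218 mA

X_L = ωL = 4429 Ω
Z = 1500 + j4429 Ω
|Z| = √(1500² + 4429²) = 4676 Ω
I = V/|Z| = 24.4/4676 = 5.218 mA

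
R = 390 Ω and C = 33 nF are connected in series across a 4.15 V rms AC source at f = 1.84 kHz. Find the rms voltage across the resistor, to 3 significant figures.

0.611 V

ω = 2πf = 11560 rad/s
X_C = 1/(ωC) = 2620 Ω
Z = 390 − j2620 Ω
|Z| = √(390² + 2620²) = 2650 Ω
I = V/|Z| = 1.57 mA
V_R = I·|Z_R| = 0.00157 × 390 = 0.611 V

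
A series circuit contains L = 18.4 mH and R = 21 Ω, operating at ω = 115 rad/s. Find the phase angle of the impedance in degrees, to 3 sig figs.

X_L = ωL = 2.12 Ω
Z = 21.0 + j2.12 Ω
|Z| = √(21.0² + 2.12²) = 21.1 Ω
∠Z = arctan(2.12/21.0) = 5.75°

5.75°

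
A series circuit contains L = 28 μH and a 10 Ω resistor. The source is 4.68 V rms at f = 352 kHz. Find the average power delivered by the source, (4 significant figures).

ω = 2πf = 2.212e+06 rad/s
X_L = ωL = 61.93 Ω
Z = 10.00 + j61.93 Ω
|Z| = √(10.00² + 61.93²) = 62.73 Ω
∠Z = arctan(61.93/10.00) = 80.83°
I = V/|Z| = 74.61 mA
P = VI cos φ = 4.68 × 0.07461 × cos(80.83°) = 55.66 mW

55.66 mW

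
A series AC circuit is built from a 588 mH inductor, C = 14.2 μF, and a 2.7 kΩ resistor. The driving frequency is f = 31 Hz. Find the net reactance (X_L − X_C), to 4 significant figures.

-247.0 Ω

ω = 2πf = 194.8 rad/s
X_L = ωL = 114.5 Ω
X_C = 1/(ωC) = 361.6 Ω
X = 114.5 − 361.6 = -247.0 Ω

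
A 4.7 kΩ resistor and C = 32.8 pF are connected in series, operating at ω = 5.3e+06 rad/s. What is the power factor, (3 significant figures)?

0.633

X_C = 1/(ωC) = 5750 Ω
Z = 4700 − j5750 Ω
|Z| = √(4700² + 5750²) = 7430 Ω
∠Z = arctan(-5750/4700) = -50.7°
cos φ = cos(-50.7°) = 0.633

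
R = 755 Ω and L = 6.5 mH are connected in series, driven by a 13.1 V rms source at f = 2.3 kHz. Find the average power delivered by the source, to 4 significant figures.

ω = 2πf = 14450 rad/s
X_L = ωL = 93.93 Ω
Z = 755.0 + j93.93 Ω
|Z| = √(755.0² + 93.93²) = 760.8 Ω
∠Z = arctan(93.93/755.0) = 7.092°
I = V/|Z| = 17.22 mA
P = VI cos φ = 13.1 × 0.01722 × cos(7.092°) = 223.8 mW

223.8 mW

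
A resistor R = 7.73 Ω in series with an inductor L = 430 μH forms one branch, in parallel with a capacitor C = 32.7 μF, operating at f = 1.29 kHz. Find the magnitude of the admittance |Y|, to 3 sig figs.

ω = 2πf = 8105 rad/s
X_L = ωL = 3.49 Ω
X_C = 1/(ωC) = 3.77 Ω
Branch 1 (R+jX_L): Z₁ = 7.73 + j3.49 Ω, |Z₁| = 8.48 Ω
Branch 2 (−jX_C): Z₂ = −j3.77 Ω
Parallel: Z = Z₁Z₂/(Z₁+Z₂), |Z| = 4.14 Ω, ∠Z = -63.6°
|Y| = 1/|Z| = 242 mS

242 mS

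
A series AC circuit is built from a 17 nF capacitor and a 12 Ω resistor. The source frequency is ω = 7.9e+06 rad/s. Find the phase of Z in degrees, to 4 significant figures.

-31.82°

X_C = 1/(ωC) = 7.446 Ω
Z = 12.00 − j7.446 Ω
|Z| = √(12.00² + 7.446²) = 14.12 Ω
∠Z = arctan(-7.446/12.00) = -31.82°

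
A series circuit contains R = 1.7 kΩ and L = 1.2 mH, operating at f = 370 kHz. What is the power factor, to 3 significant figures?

ω = 2πf = 2.325e+06 rad/s
X_L = ωL = 2790 Ω
Z = 1700 + j2790 Ω
|Z| = √(1700² + 2790²) = 3270 Ω
∠Z = arctan(2790/1700) = 58.6°
cos φ = cos(58.6°) = 0.520

0.520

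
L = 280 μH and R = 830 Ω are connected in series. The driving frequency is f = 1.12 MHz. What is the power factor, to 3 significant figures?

ω = 2πf = 7.037e+06 rad/s
X_L = ωL = 1970 Ω
Z = 830 + j1970 Ω
|Z| = √(830² + 1970²) = 2140 Ω
∠Z = arctan(1970/830) = 67.2°
cos φ = cos(67.2°) = 0.388

0.388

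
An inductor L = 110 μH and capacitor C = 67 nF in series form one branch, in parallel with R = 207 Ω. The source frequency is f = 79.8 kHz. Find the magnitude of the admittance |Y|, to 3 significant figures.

ω = 2πf = 501400 rad/s
X_L = ωL = 55.2 Ω
X_C = 1/(ωC) = 29.8 Ω
Branch 1: Z₁ = R = 207 Ω
Branch 2 (series LC): Z₂ = j(X_L − X_C) = j25.4 Ω
Parallel: Z = Z₁Z₂/(Z₁+Z₂), |Z| = 25.2 Ω, ∠Z = 83.0°
|Y| = 1/|Z| = 39.7 mS

39.7 mS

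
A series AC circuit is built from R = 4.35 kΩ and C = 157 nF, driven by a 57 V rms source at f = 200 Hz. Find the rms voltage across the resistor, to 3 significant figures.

ω = 2πf = 1257 rad/s
X_C = 1/(ωC) = 5070 Ω
Z = 4350 − j5070 Ω
|Z| = √(4350² + 5070²) = 6680 Ω
I = V/|Z| = 8.53 mA
V_R = I·|Z_R| = 0.00853 × 4350 = 37.1 V

37.1 V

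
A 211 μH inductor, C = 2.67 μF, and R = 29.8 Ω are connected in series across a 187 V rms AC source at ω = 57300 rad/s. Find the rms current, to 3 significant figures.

6.17 A

X_L = ωL = 12.1 Ω
X_C = 1/(ωC) = 6.54 Ω
Net reactance X = X_L − X_C = 5.55 Ω
Z = 29.8 + j5.55 Ω
|Z| = √(29.8² + 5.55²) = 30.3 Ω
I = V/|Z| = 187/30.3 = 6.17 A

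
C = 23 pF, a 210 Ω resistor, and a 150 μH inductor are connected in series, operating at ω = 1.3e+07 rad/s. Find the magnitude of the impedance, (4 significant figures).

X_L = ωL = 1950 Ω
X_C = 1/(ωC) = 3344 Ω
Net reactance X = X_L − X_C = -1394 Ω
Z = 210.0 − j1394 Ω
|Z| = √(210.0² + 1394²) = 1410 Ω

1410 Ω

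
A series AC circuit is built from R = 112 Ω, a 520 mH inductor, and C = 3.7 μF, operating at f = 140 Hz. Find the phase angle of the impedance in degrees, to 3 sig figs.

53.3°

ω = 2πf = 879.6 rad/s
X_L = ωL = 457 Ω
X_C = 1/(ωC) = 307 Ω
Net reactance X = X_L − X_C = 150 Ω
Z = 112 + j150 Ω
|Z| = √(112² + 150²) = 187 Ω
∠Z = arctan(150/112) = 53.3°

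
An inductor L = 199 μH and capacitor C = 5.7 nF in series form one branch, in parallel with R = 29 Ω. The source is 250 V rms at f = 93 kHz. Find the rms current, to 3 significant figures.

8.73 A

ω = 2πf = 584300 rad/s
X_L = ωL = 116 Ω
X_C = 1/(ωC) = 300 Ω
Branch 1: Z₁ = R = 29.0 Ω
Branch 2 (series LC): Z₂ = j(X_L − X_C) = −j184 Ω
Parallel: Z = Z₁Z₂/(Z₁+Z₂), |Z| = 28.6 Ω, ∠Z = -8.96°
I = V/|Z| = 250/28.6 = 8.73 A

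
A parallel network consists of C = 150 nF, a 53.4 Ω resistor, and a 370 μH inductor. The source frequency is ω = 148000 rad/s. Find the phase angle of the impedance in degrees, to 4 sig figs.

X_L = ωL = 54.76 Ω
X_C = 1/(ωC) = 45.05 Ω
Parallel: admittances add. Y = 1/R + 1/(jωL) + jωC
Y = (0.01873 + j0.003938) S
|Y| = 0.01914 S → |Z| = 1/|Y| = 52.26 Ω, ∠Z = −∠Y = -11.88°

-11.88°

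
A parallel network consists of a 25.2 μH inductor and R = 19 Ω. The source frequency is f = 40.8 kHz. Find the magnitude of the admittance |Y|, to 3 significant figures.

ω = 2πf = 256400 rad/s
X_L = ωL = 6.46 Ω
Parallel: admittances add. Y = 1/R + 1/(jωL)
Y = (0.0526 − j0.155) S
|Y| = 0.163 S → |Z| = 1/|Y| = 6.12 Ω, ∠Z = −∠Y = 71.2°

163 mS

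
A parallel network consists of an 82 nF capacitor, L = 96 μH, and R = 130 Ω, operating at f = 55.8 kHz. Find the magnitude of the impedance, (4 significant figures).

ω = 2πf = 350600 rad/s
X_L = ωL = 33.66 Ω
X_C = 1/(ωC) = 34.78 Ω
Parallel: admittances add. Y = 1/R + 1/(jωL) + jωC
Y = (0.007692 − j0.0009615) S
|Y| = 0.007752 S → |Z| = 1/|Y| = 129.0 Ω, ∠Z = −∠Y = 7.125°

129.0 Ω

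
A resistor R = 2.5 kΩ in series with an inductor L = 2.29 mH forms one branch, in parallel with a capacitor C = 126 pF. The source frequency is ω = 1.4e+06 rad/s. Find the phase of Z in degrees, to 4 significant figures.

6.625°

X_L = ωL = 3206 Ω
X_C = 1/(ωC) = 5669 Ω
Branch 1 (R+jX_L): Z₁ = 2500 + j3206 Ω, |Z₁| = 4066 Ω
Branch 2 (−jX_C): Z₂ = −j5669 Ω
Parallel: Z = Z₁Z₂/(Z₁+Z₂), |Z| = 6567 Ω, ∠Z = 6.625°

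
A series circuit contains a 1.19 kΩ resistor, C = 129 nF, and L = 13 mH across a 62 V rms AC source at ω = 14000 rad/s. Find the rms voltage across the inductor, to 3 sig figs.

X_L = ωL = 182 Ω
X_C = 1/(ωC) = 554 Ω
Net reactance X = X_L − X_C = -372 Ω
Z = 1190 − j372 Ω
|Z| = √(1190² + 372²) = 1250 Ω
I = V/|Z| = 49.7 mA
V_L = I·|Z_L| = 0.0497 × 182 = 9.05 V

9.05 V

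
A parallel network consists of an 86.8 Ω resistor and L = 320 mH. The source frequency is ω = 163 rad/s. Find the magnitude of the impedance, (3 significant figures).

44.7 Ω

X_L = ωL = 52.2 Ω
Parallel: admittances add. Y = 1/R + 1/(jωL)
Y = (0.0115 − j0.0192) S
|Y| = 0.0224 S → |Z| = 1/|Y| = 44.7 Ω, ∠Z = −∠Y = 59.0°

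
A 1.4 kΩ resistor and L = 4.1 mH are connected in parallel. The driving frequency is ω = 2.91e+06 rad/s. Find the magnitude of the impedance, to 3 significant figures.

1390 Ω

X_L = ωL = 11900 Ω
Parallel: admittances add. Y = 1/R + 1/(jωL)
Y = (0.000714 − j8.38e-05) S
|Y| = 0.000719 S → |Z| = 1/|Y| = 1390 Ω, ∠Z = −∠Y = 6.69°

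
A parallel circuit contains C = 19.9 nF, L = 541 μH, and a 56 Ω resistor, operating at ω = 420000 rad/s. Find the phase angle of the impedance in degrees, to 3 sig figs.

-12.5°

X_L = ωL = 227 Ω
X_C = 1/(ωC) = 120 Ω
Parallel: admittances add. Y = 1/R + 1/(jωL) + jωC
Y = (0.0179 + j0.00396) S
|Y| = 0.0183 S → |Z| = 1/|Y| = 54.7 Ω, ∠Z = −∠Y = -12.5°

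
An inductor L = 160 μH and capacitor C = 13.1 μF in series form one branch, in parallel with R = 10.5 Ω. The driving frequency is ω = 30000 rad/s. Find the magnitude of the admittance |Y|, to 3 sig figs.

453 mS

X_L = ωL = 4.80 Ω
X_C = 1/(ωC) = 2.54 Ω
Branch 1: Z₁ = R = 10.5 Ω
Branch 2 (series LC): Z₂ = j(X_L − X_C) = j2.26 Ω
Parallel: Z = Z₁Z₂/(Z₁+Z₂), |Z| = 2.21 Ω, ∠Z = 77.9°
|Y| = 1/|Z| = 453 mS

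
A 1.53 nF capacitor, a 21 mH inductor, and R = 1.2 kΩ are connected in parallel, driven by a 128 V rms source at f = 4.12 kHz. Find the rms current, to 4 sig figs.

253.9 mA

ω = 2πf = 25890 rad/s
X_L = ωL = 543.6 Ω
X_C = 1/(ωC) = 25250 Ω
Parallel: admittances add. Y = 1/R + 1/(jωL) + jωC
Y = (0.0008333 − j0.001800) S
|Y| = 0.001983 S → |Z| = 1/|Y| = 504.2 Ω, ∠Z = −∠Y = 65.16°
I = V/|Z| = 128/504.2 = 253.9 mA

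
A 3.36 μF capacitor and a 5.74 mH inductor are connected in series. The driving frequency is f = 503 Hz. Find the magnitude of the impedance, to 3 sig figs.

76.0 Ω

ω = 2πf = 3160 rad/s
X_L = ωL = 18.1 Ω
X_C = 1/(ωC) = 94.2 Ω
Net reactance X = X_L − X_C = -76.0 Ω
Z = − j76.0 Ω
|Z| = √(0² + 76.0²) = 76.0 Ω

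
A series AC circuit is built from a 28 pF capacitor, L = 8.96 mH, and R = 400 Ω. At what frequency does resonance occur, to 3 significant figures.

318 kHz

ω₀ = 1/√(LC) = 1/√(0.00896 × 2.8e-11) = 1.996e+06 rad/s
f₀ = ω₀/(2π) = 318 kHz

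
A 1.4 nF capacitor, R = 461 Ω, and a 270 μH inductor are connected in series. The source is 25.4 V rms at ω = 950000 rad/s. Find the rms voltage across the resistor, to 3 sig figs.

X_L = ωL = 256 Ω
X_C = 1/(ωC) = 752 Ω
Net reactance X = X_L − X_C = -495 Ω
Z = 461 − j495 Ω
|Z| = √(461² + 495²) = 677 Ω
I = V/|Z| = 37.5 mA
V_R = I·|Z_R| = 0.0375 × 461 = 17.3 V

17.3 V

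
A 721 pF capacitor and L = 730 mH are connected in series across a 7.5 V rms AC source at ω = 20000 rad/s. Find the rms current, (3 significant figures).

X_L = ωL = 14600 Ω
X_C = 1/(ωC) = 69300 Ω
Net reactance X = X_L − X_C = -54700 Ω
Z = − j54700 Ω
|Z| = √(0² + 54700²) = 54700 Ω
I = V/|Z| = 7.5/54700 = 137 μA

137 μA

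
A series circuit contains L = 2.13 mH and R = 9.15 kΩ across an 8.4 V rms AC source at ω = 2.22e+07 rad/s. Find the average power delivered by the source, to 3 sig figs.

X_L = ωL = 47300 Ω
Z = 9150 + j47300 Ω
|Z| = √(9150² + 47300²) = 48200 Ω
∠Z = arctan(47300/9150) = 79.0°
I = V/|Z| = 174 μA
P = VI cos φ = 8.4 × 0.000174 × cos(79.0°) = 278 μW

278 μW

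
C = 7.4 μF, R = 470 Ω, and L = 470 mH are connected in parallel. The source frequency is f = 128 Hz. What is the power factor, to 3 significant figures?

ω = 2πf = 804.2 rad/s
X_L = ωL = 378 Ω
X_C = 1/(ωC) = 168 Ω
Parallel: admittances add. Y = 1/R + 1/(jωL) + jωC
Y = (0.00213 + j0.00331) S
|Y| = 0.00393 S → |Z| = 1/|Y| = 254 Ω, ∠Z = −∠Y = -57.2°
cos φ = cos(-57.2°) = 0.541

0.541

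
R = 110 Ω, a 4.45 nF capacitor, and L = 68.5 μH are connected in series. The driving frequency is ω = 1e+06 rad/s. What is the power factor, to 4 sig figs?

0.5757

X_L = ωL = 68.50 Ω
X_C = 1/(ωC) = 224.7 Ω
Net reactance X = X_L − X_C = -156.2 Ω
Z = 110.0 − j156.2 Ω
|Z| = √(110.0² + 156.2²) = 191.1 Ω
∠Z = arctan(-156.2/110.0) = -54.85°
cos φ = cos(-54.85°) = 0.5757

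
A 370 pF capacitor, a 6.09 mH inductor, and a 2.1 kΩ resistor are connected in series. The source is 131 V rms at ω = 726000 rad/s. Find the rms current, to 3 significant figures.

X_L = ωL = 4420 Ω
X_C = 1/(ωC) = 3720 Ω
Net reactance X = X_L − X_C = 699 Ω
Z = 2100 + j699 Ω
|Z| = √(2100² + 699²) = 2210 Ω
I = V/|Z| = 131/2210 = 59.2 mA

59.2 mA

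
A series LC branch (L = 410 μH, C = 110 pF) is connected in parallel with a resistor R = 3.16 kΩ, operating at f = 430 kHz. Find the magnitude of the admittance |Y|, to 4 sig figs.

ω = 2πf = 2.702e+06 rad/s
X_L = ωL = 1108 Ω
X_C = 1/(ωC) = 3365 Ω
Branch 1: Z₁ = R = 3160 Ω
Branch 2 (series LC): Z₂ = j(X_L − X_C) = −j2257 Ω
Parallel: Z = Z₁Z₂/(Z₁+Z₂), |Z| = 1837 Ω, ∠Z = -54.46°
|Y| = 1/|Z| = 544.5 μS

544.5 μS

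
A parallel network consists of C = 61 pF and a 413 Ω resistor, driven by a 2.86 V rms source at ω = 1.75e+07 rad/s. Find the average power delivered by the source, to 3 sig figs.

X_C = 1/(ωC) = 937 Ω
Parallel: admittances add. Y = 1/R + jωC
Y = (0.00242 + j0.00107) S
|Y| = 0.00265 S → |Z| = 1/|Y| = 378 Ω, ∠Z = −∠Y = -23.8°
I = V/|Z| = 7.57 mA
P = VI cos φ = 2.86 × 0.00757 × cos(-23.8°) = 19.8 mW

19.8 mW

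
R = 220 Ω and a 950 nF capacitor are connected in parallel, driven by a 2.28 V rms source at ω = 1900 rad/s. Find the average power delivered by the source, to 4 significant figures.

X_C = 1/(ωC) = 554.0 Ω
Parallel: admittances add. Y = 1/R + jωC
Y = (0.004545 + j0.001805) S
|Y| = 0.004891 S → |Z| = 1/|Y| = 204.5 Ω, ∠Z = −∠Y = -21.66°
I = V/|Z| = 11.15 mA
P = VI cos φ = 2.28 × 0.01115 × cos(-21.66°) = 23.63 mW

23.63 mW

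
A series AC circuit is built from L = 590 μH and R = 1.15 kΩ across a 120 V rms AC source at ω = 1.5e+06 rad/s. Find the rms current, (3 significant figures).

X_L = ωL = 885 Ω
Z = 1150 + j885 Ω
|Z| = √(1150² + 885²) = 1450 Ω
I = V/|Z| = 120/1450 = 82.7 mA

82.7 mA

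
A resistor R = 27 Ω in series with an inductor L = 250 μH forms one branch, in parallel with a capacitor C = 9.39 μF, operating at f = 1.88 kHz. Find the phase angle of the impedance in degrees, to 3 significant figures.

-71.1°

ω = 2πf = 11810 rad/s
X_L = ωL = 2.95 Ω
X_C = 1/(ωC) = 9.02 Ω
Branch 1 (R+jX_L): Z₁ = 27.0 + j2.95 Ω, |Z₁| = 27.2 Ω
Branch 2 (−jX_C): Z₂ = −j9.02 Ω
Parallel: Z = Z₁Z₂/(Z₁+Z₂), |Z| = 8.85 Ω, ∠Z = -71.1°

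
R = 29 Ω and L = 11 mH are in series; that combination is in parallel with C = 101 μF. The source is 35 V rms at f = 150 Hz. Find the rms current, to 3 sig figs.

3.14 A

ω = 2πf = 942.5 rad/s
X_L = ωL = 10.4 Ω
X_C = 1/(ωC) = 10.5 Ω
Branch 1 (R+jX_L): Z₁ = 29.0 + j10.4 Ω, |Z₁| = 30.8 Ω
Branch 2 (−jX_C): Z₂ = −j10.5 Ω
Parallel: Z = Z₁Z₂/(Z₁+Z₂), |Z| = 11.2 Ω, ∠Z = -70.1°
I = V/|Z| = 35/11.2 = 3.14 A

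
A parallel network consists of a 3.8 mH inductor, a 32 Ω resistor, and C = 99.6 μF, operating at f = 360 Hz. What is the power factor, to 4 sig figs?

ω = 2πf = 2262 rad/s
X_L = ωL = 8.595 Ω
X_C = 1/(ωC) = 4.439 Ω
Parallel: admittances add. Y = 1/R + 1/(jωL) + jωC
Y = (0.03125 + j0.1089) S
|Y| = 0.1133 S → |Z| = 1/|Y| = 8.823 Ω, ∠Z = −∠Y = -74.00°
cos φ = cos(-74.00°) = 0.2757

0.2757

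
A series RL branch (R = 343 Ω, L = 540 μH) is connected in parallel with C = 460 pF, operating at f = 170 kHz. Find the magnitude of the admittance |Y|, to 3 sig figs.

1.10 mS

ω = 2πf = 1.068e+06 rad/s
X_L = ωL = 577 Ω
X_C = 1/(ωC) = 2040 Ω
Branch 1 (R+jX_L): Z₁ = 343 + j577 Ω, |Z₁| = 671 Ω
Branch 2 (−jX_C): Z₂ = −j2040 Ω
Parallel: Z = Z₁Z₂/(Z₁+Z₂), |Z| = 912 Ω, ∠Z = 46.0°
|Y| = 1/|Z| = 1.10 mS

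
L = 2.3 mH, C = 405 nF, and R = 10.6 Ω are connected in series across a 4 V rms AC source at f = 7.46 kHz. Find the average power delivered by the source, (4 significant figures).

53.81 mW

ω = 2πf = 46870 rad/s
X_L = ωL = 107.8 Ω
X_C = 1/(ωC) = 52.68 Ω
Net reactance X = X_L − X_C = 55.13 Ω
Z = 10.60 + j55.13 Ω
|Z| = √(10.60² + 55.13²) = 56.14 Ω
∠Z = arctan(55.13/10.60) = 79.12°
I = V/|Z| = 71.25 mA
P = VI cos φ = 4 × 0.07125 × cos(79.12°) = 53.81 mW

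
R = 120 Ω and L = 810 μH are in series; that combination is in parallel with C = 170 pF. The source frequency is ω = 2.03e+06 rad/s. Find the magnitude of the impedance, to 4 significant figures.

3794 Ω

X_L = ωL = 1644 Ω
X_C = 1/(ωC) = 2898 Ω
Branch 1 (R+jX_L): Z₁ = 120.0 + j1644 Ω, |Z₁| = 1649 Ω
Branch 2 (−jX_C): Z₂ = −j2898 Ω
Parallel: Z = Z₁Z₂/(Z₁+Z₂), |Z| = 3794 Ω, ∠Z = 80.36°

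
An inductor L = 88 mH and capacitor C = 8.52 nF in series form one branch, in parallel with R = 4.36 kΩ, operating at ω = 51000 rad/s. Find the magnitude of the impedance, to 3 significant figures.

1950 Ω

X_L = ωL = 4490 Ω
X_C = 1/(ωC) = 2300 Ω
Branch 1: Z₁ = R = 4360 Ω
Branch 2 (series LC): Z₂ = j(X_L − X_C) = j2190 Ω
Parallel: Z = Z₁Z₂/(Z₁+Z₂), |Z| = 1950 Ω, ∠Z = 63.4°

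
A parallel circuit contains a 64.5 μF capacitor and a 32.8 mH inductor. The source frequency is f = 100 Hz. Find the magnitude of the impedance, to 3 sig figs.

ω = 2πf = 628.3 rad/s
X_L = ωL = 20.6 Ω
X_C = 1/(ωC) = 24.7 Ω
Parallel: admittances add. Y = 1/(jωL) + jωC
Y = (0 − j0.00800) S
|Y| = 0.00800 S → |Z| = 1/|Y| = 125 Ω, ∠Z = −∠Y = 90.0°

125 Ω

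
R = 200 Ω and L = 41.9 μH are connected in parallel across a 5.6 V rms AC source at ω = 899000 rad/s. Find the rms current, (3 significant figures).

151 mA

X_L = ωL = 37.7 Ω
Parallel: admittances add. Y = 1/R + 1/(jωL)
Y = (0.00500 − j0.0265) S
|Y| = 0.0270 S → |Z| = 1/|Y| = 37.0 Ω, ∠Z = −∠Y = 79.3°
I = V/|Z| = 5.6/37.0 = 151 mA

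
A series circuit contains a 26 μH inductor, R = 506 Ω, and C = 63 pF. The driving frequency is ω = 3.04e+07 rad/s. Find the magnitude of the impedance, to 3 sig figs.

573 Ω

X_L = ωL = 790 Ω
X_C = 1/(ωC) = 522 Ω
Net reactance X = X_L − X_C = 268 Ω
Z = 506 + j268 Ω
|Z| = √(506² + 268²) = 573 Ω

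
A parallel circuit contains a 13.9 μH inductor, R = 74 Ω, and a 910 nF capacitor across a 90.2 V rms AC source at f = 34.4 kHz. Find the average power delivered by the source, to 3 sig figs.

ω = 2πf = 216100 rad/s
X_L = ωL = 3.00 Ω
X_C = 1/(ωC) = 5.08 Ω
Parallel: admittances add. Y = 1/R + 1/(jωL) + jωC
Y = (0.0135 − j0.136) S
|Y| = 0.137 S → |Z| = 1/|Y| = 7.31 Ω, ∠Z = −∠Y = 84.3°
I = V/|Z| = 12.3 A
P = VI cos φ = 90.2 × 12.3 × cos(84.3°) = 110 W

110 W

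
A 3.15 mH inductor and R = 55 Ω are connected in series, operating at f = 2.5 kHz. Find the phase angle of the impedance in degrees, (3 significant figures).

ω = 2πf = 15710 rad/s
X_L = ωL = 49.5 Ω
Z = 55.0 + j49.5 Ω
|Z| = √(55.0² + 49.5²) = 74.0 Ω
∠Z = arctan(49.5/55.0) = 42.0°

42.0°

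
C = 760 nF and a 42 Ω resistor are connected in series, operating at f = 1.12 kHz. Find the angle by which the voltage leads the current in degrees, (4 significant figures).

ω = 2πf = 7037 rad/s
X_C = 1/(ωC) = 187.0 Ω
Z = 42.00 − j187.0 Ω
|Z| = √(42.00² + 187.0²) = 191.6 Ω
∠Z = arctan(-187.0/42.00) = -77.34°

-77.34°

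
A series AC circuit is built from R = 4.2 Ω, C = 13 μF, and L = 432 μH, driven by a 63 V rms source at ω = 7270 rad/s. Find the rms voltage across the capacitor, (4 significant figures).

78.02 V

X_L = ωL = 3.141 Ω
X_C = 1/(ωC) = 10.58 Ω
Net reactance X = X_L − X_C = -7.440 Ω
Z = 4.200 − j7.440 Ω
|Z| = √(4.200² + 7.440²) = 8.544 Ω
I = V/|Z| = 7.374 A
V_C = I·|Z_C| = 7.374 × 10.58 = 78.02 V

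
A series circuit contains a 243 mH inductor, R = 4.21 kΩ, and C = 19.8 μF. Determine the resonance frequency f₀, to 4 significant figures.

ω₀ = 1/√(LC) = 1/√(0.243 × 1.98e-05) = 455.9 rad/s
f₀ = ω₀/(2π) = 72.56 Hz

72.56 Hz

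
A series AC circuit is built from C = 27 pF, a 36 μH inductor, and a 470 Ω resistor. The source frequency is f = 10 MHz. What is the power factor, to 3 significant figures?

0.271

ω = 2πf = 6.283e+07 rad/s
X_L = ωL = 2260 Ω
X_C = 1/(ωC) = 589 Ω
Net reactance X = X_L − X_C = 1670 Ω
Z = 470 + j1670 Ω
|Z| = √(470² + 1670²) = 1740 Ω
∠Z = arctan(1670/470) = 74.3°
cos φ = cos(74.3°) = 0.271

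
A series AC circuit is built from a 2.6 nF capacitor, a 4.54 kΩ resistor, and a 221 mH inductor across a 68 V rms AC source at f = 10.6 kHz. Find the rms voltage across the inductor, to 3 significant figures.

99.8 V

ω = 2πf = 66600 rad/s
X_L = ωL = 14700 Ω
X_C = 1/(ωC) = 5770 Ω
Net reactance X = X_L − X_C = 8940 Ω
Z = 4540 + j8940 Ω
|Z| = √(4540² + 8940²) = 10000 Ω
I = V/|Z| = 6.78 mA
V_L = I·|Z_L| = 0.00678 × 14700 = 99.8 V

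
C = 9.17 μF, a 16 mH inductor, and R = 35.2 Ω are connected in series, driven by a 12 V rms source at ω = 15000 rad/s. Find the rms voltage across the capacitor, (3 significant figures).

0.371 V

X_L = ωL = 240 Ω
X_C = 1/(ωC) = 7.27 Ω
Net reactance X = X_L − X_C = 233 Ω
Z = 35.2 + j233 Ω
|Z| = √(35.2² + 233²) = 235 Ω
I = V/|Z| = 51.0 mA
V_C = I·|Z_C| = 0.0510 × 7.27 = 0.371 V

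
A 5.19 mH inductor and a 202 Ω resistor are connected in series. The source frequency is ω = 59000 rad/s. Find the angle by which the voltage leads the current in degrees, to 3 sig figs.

X_L = ωL = 306 Ω
Z = 202 + j306 Ω
|Z| = √(202² + 306²) = 367 Ω
∠Z = arctan(306/202) = 56.6°

56.6°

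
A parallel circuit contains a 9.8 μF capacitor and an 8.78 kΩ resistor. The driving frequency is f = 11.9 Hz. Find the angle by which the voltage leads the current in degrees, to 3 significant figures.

-81.2°

ω = 2πf = 74.77 rad/s
X_C = 1/(ωC) = 1360 Ω
Parallel: admittances add. Y = 1/R + jωC
Y = (0.000114 + j0.000733) S
|Y| = 0.000742 S → |Z| = 1/|Y| = 1350 Ω, ∠Z = −∠Y = -81.2°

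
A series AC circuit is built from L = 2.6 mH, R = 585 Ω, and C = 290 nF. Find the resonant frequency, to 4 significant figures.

ω₀ = 1/√(LC) = 1/√(0.0026 × 2.9e-07) = 36420 rad/s
f₀ = ω₀/(2π) = 5.796 kHz

5.796 kHz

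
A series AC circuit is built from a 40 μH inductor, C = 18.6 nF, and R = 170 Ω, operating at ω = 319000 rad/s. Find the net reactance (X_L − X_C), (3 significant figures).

-156 Ω

X_L = ωL = 12.8 Ω
X_C = 1/(ωC) = 169 Ω
X = 12.8 − 169 = -156 Ω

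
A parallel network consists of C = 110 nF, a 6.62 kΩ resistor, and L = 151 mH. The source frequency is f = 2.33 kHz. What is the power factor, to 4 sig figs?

ω = 2πf = 14640 rad/s
X_L = ωL = 2211 Ω
X_C = 1/(ωC) = 621.0 Ω
Parallel: admittances add. Y = 1/R + 1/(jωL) + jωC
Y = (0.0001511 + j0.001158) S
|Y| = 0.001168 S → |Z| = 1/|Y| = 856.3 Ω, ∠Z = −∠Y = -82.57°
cos φ = cos(-82.57°) = 0.1293

0.1293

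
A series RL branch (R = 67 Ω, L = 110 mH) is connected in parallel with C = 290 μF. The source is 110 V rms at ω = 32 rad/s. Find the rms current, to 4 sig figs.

1.885 A

X_L = ωL = 3.520 Ω
X_C = 1/(ωC) = 107.8 Ω
Branch 1 (R+jX_L): Z₁ = 67.00 + j3.520 Ω, |Z₁| = 67.09 Ω
Branch 2 (−jX_C): Z₂ = −j107.8 Ω
Parallel: Z = Z₁Z₂/(Z₁+Z₂), |Z| = 58.35 Ω, ∠Z = -29.72°
I = V/|Z| = 110/58.35 = 1.885 A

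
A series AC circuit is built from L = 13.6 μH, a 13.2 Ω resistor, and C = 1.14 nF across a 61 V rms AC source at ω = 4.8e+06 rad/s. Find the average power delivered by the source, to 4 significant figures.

3.515 W

X_L = ωL = 65.28 Ω
X_C = 1/(ωC) = 182.7 Ω
Net reactance X = X_L − X_C = -117.5 Ω
Z = 13.20 − j117.5 Ω
|Z| = √(13.20² + 117.5²) = 118.2 Ω
∠Z = arctan(-117.5/13.20) = -83.59°
I = V/|Z| = 516.0 mA
P = VI cos φ = 61 × 0.5160 × cos(-83.59°) = 3.515 W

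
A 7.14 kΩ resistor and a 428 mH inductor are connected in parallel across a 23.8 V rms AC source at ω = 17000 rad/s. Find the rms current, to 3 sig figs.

X_L = ωL = 7280 Ω
Parallel: admittances add. Y = 1/R + 1/(jωL)
Y = (0.000140 − j0.000137) S
|Y| = 0.000196 S → |Z| = 1/|Y| = 5100 Ω, ∠Z = −∠Y = 44.5°
I = V/|Z| = 23.8/5100 = 4.67 mA

4.67 mA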